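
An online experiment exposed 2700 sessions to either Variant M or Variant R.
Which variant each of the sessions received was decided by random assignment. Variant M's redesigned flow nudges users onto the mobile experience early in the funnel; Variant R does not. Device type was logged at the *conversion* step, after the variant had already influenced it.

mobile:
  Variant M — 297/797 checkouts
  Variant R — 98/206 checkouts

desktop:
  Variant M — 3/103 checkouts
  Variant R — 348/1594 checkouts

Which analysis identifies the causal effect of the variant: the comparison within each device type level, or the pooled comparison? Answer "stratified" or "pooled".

pooled

Because the variant influences device type, device type is a post-treatment mediator, not a confounder. Stratifying on it would bias the estimate; the causal effect is the crude pooled difference.
Pooled: Variant M 33.3% vs Variant R 24.8%; Variant M is higher overall.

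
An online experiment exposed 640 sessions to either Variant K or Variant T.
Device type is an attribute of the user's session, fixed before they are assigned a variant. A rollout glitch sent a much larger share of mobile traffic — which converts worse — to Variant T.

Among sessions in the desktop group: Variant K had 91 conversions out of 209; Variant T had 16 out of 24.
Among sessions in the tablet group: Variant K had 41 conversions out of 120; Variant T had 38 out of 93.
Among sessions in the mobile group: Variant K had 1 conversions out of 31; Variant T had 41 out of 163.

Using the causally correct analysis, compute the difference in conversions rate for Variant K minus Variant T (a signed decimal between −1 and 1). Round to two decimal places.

Since device type is a pre-existing factor (not a product of the variant) and it affects the outcome on its own, it is a confounder. The stratified rates, not the pooled rate, identify the causal effect.
Adjusting over the population distribution of device type: 0.364·(0.435−0.667) + 0.333·(0.342−0.409) + 0.303·(0.032−0.252) = -0.173.

-0.17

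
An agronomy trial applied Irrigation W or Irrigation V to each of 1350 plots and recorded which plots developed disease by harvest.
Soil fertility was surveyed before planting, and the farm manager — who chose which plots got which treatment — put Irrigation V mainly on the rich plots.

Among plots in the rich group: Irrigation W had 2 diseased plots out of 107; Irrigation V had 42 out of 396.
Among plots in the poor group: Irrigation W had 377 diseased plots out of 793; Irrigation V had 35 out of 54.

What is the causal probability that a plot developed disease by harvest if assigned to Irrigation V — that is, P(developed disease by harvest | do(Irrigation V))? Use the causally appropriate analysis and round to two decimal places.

0.45

Within every soil fertility level Irrigation W has the lower rate, yet pooled Irrigation V does — Simpson's reversal.
Soil fertility is set before the irrigation has any effect — it is not caused by the irrigation — and it independently drives the outcome. That makes it a confounder, so the causal comparison is within soil fertility levels.
Standardising Irrigation V to the population soil fertility mix: 0.373·42/396 + 0.627·35/54 = 0.446.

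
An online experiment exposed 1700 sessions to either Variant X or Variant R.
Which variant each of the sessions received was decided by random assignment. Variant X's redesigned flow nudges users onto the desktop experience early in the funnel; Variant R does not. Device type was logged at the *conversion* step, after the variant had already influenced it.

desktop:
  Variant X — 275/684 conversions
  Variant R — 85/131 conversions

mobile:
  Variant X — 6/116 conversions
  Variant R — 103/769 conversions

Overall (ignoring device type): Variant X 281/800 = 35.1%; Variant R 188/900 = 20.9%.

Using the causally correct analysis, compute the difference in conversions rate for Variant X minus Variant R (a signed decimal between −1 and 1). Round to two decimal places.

Device type lies on the pathway variant → device type → outcome, so adjusting for it blocks the indirect effect. For the total causal effect of variant, use the unadjusted pooled rates.
The causal difference is the pooled difference: 0.351 − 0.209 = +0.142.

+0.14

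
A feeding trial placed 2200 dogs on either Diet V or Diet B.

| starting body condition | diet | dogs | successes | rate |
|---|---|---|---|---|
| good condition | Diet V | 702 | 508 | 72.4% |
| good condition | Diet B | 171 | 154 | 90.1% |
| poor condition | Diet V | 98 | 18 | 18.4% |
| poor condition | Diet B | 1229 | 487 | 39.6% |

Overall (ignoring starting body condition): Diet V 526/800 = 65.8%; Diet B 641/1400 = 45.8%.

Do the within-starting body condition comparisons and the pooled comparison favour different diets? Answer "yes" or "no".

yes

Within each starting body condition level (good condition 72.4% vs 90.1%; poor condition 18.4% vs 39.6%), Diet B has the higher rate every time. Pooled: 65.8% vs 45.8% — Diet V has the higher rate overall. The two comparisons disagree.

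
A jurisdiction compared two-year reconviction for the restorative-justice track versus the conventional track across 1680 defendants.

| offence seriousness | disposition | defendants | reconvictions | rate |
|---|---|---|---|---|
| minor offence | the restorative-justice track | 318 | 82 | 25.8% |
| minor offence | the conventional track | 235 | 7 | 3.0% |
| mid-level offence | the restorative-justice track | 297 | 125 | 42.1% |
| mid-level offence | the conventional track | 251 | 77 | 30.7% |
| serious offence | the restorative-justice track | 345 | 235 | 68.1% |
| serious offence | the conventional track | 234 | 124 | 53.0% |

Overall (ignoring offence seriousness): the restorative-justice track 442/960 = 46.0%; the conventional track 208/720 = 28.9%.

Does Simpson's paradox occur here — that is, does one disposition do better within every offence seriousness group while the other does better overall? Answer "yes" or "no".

no

Within each offence seriousness level (minor offence 25.8% vs 3.0%; mid-level offence 42.1% vs 30.7%; serious offence 68.1% vs 53.0%), the conventional track has the lower rate every time. Pooled: 46.0% vs 28.9% — the conventional track has the lower rate overall. They agree.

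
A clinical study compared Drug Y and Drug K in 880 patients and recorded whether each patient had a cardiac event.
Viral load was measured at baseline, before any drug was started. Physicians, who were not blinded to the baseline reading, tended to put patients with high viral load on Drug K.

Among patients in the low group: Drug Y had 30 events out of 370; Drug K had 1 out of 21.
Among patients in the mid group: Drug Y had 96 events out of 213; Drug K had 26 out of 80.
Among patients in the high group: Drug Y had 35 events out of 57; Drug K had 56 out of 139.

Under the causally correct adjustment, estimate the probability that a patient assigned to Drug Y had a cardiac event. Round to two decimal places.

0.32

Here viral load is a common cause — it drives both which drug a case falls under and the outcome. The crude comparison mixes populations; the stratum-specific rates are the causally relevant ones.
Standardising Drug Y to the population viral load mix: 0.444·30/370 + 0.333·96/213 + 0.223·35/57 = 0.323.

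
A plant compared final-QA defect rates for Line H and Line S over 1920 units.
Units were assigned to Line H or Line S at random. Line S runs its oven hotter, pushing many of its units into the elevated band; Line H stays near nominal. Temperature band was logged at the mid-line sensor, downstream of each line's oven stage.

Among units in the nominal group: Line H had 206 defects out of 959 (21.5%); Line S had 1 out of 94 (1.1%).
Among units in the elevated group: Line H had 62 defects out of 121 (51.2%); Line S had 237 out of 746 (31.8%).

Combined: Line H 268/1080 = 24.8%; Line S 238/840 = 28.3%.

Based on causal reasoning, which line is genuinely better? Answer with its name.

Line H

In-process temperature band is recorded after the line and is itself shifted by it — it sits on the causal path from line to outcome. Conditioning on a mediator would strip out part of the effect we want; the pooled comparison gives the total causal effect.
Pooled: Line H 24.8% vs Line S 28.3%; Line H is lower overall.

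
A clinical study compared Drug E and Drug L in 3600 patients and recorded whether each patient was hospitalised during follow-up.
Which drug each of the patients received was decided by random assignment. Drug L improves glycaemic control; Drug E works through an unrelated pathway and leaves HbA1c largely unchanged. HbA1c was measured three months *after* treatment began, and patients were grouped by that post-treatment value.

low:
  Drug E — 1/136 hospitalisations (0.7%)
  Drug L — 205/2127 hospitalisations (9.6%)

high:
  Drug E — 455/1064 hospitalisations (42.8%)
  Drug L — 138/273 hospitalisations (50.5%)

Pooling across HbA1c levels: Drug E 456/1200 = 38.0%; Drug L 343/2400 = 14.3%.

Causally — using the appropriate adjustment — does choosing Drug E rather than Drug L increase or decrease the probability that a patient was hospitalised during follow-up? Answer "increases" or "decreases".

increases

The HbA1c-specific comparison favours Drug E throughout, but the pooled figures favour Drug L. The question is whether to condition on HbA1c.
HbA1c is downstream of the drug. One should not condition on a consequence of treatment, so the overall rates are the right comparison.
Pooled: Drug E 38.0% vs Drug L 14.3%; Drug L is lower overall.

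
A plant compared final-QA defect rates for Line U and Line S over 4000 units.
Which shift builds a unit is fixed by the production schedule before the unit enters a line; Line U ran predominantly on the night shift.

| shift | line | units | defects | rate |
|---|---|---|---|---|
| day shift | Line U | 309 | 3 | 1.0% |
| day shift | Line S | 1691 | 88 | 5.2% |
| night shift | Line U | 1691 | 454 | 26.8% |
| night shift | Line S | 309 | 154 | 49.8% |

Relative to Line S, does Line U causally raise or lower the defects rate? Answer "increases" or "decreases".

decreases

Since shift is a pre-existing factor (not a product of the line) and it affects the outcome on its own, it is a confounder. The stratified rates, not the pooled rate, identify the causal effect.
Within each level — day shift: 1.0% vs 5.2%; night shift: 26.8% vs 49.8% — Line U is lower every time.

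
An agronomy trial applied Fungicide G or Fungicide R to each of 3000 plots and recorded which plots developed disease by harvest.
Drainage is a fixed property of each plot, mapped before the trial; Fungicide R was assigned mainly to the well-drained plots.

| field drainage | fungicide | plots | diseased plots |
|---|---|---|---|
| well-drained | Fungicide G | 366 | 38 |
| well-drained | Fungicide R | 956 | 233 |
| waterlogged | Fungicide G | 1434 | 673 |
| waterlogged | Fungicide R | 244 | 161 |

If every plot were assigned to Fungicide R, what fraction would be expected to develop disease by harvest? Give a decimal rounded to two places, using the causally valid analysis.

The field drainage-specific comparison favours Fungicide G throughout, but the pooled figures favour Fungicide R. The question is whether to condition on field drainage.
Since field drainage is a pre-existing factor (not a product of the fungicide) and it affects the outcome on its own, it is a confounder. The stratified rates, not the pooled rate, identify the causal effect.
Standardising Fungicide R to the population field drainage mix: 0.441·233/956 + 0.559·161/244 = 0.476.

0.48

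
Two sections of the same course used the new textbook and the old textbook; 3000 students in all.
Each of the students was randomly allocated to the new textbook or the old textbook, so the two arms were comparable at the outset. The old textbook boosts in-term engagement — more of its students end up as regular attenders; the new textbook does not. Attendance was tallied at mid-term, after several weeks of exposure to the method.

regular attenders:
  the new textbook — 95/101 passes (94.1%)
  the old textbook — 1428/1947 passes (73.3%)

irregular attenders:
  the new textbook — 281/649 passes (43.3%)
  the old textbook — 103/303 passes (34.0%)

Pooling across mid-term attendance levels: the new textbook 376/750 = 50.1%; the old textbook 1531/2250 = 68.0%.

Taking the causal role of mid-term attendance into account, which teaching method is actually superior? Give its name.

Within every mid-term attendance level the new textbook has the higher rate, yet pooled the old textbook does — Simpson's reversal.
Mid-term attendance is recorded after the teaching method and is itself shifted by it — it sits on the causal path from teaching method to outcome. Conditioning on a mediator would strip out part of the effect we want; the pooled comparison gives the total causal effect.
Pooled: the new textbook 50.1% vs the old textbook 68.0%; the old textbook is higher overall.

the old textbook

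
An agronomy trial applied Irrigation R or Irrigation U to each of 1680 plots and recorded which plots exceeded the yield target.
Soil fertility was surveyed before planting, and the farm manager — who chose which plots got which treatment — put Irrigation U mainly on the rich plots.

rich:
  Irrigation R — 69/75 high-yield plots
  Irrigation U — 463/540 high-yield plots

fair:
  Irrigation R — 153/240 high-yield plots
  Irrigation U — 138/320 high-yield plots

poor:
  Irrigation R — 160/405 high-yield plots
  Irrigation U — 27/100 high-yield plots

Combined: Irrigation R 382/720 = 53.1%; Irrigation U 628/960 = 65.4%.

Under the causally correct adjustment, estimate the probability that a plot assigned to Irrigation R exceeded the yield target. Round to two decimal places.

0.67

Irrigation R is higher inside every soil fertility stratum but Irrigation U is higher in aggregate. Whether to stratify depends on how soil fertility relates to the irrigation.
The imbalance in soil fertility arose from how plots were allocated, not from anything the irrigation did; and soil fertility independently affects the outcome. The pooled gap is confounded — condition on soil fertility.
Standardising Irrigation R to the population soil fertility mix: 0.366·69/75 + 0.333·153/240 + 0.301·160/405 = 0.668.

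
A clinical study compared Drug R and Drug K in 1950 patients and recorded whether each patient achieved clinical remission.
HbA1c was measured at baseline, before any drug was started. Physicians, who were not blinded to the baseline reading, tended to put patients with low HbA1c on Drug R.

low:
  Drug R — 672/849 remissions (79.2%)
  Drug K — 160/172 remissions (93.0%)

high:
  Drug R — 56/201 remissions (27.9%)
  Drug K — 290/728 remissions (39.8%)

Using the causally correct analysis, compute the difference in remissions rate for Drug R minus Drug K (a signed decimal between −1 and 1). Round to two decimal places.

-0.13

The stratified and pooled comparisons disagree (Drug K wins within each HbA1c; Drug R wins overall), so the answer turns on the causal role of HbA1c.
HbA1c is set before the drug has any effect — it is not caused by the drug — and it independently drives the outcome. That makes it a confounder, so the causal comparison is within HbA1c levels.
Adjusting over the population distribution of HbA1c: 0.524·(0.792−0.930) + 0.476·(0.279−0.398) = -0.130.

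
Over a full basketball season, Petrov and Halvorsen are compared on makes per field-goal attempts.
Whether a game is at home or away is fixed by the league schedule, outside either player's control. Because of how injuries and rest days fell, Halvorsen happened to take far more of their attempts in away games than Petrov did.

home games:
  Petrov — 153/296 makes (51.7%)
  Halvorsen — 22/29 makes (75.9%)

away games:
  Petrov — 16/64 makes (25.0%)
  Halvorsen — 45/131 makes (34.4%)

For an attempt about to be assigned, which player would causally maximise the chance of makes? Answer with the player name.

The game venue-specific comparison favours Halvorsen throughout, but the pooled figures favour Petrov. The question is whether to condition on game venue.
Here game venue is a common cause — it drives both which player a case falls under and the outcome. The crude comparison mixes populations; the stratum-specific rates are the causally relevant ones.
Within each level — home games: 51.7% vs 75.9%; away games: 25.0% vs 34.4% — Halvorsen is higher every time.

Halvorsen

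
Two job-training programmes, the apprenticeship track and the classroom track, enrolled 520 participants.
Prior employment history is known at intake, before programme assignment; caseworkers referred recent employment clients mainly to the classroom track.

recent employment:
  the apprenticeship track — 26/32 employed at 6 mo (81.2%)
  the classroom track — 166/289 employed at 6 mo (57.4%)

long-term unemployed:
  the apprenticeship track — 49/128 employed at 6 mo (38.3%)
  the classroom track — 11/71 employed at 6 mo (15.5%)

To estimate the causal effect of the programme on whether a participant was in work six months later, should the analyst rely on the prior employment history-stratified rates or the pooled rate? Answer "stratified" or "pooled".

The stratified and pooled comparisons disagree (the apprenticeship track wins within each prior employment history; the classroom track wins overall), so the answer turns on the causal role of prior employment history.
Prior employment history satisfies the back-door criterion: it is not a descendant of the programme, and it blocks the spurious path from programme to outcome. Adjusting for it (i.e., using the within-prior employment history rates) gives the causal effect.
Within each level — recent employment: 81.2% vs 57.4%; long-term unemployed: 38.3% vs 15.5% — the apprenticeship track is higher every time.

stratified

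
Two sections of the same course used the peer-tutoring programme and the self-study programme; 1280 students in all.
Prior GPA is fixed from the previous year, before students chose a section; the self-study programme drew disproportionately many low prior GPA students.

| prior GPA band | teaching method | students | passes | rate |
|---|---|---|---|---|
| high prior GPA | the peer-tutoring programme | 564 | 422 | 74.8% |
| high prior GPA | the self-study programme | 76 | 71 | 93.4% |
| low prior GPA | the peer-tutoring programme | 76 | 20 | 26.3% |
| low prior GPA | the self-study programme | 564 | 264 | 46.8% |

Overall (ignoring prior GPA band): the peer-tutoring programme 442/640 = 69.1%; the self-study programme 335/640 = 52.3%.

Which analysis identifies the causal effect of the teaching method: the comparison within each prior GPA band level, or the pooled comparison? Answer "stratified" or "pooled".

stratified

Prior GPA band is set before the teaching method has any effect — it is not caused by the teaching method — and it independently drives the outcome. That makes it a confounder, so the causal comparison is within prior GPA band levels.
Within each level — high prior GPA: 74.8% vs 93.4%; low prior GPA: 26.3% vs 46.8% — the self-study programme is higher every time.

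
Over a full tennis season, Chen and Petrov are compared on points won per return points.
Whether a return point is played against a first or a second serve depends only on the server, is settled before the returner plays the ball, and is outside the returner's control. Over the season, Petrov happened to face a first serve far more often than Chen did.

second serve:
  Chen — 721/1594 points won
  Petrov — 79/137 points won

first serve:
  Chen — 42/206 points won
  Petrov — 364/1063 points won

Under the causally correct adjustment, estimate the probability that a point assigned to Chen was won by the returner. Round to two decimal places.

Petrov is higher inside every serve type stratum but Chen is higher in aggregate. Whether to stratify depends on how serve type relates to the player.
Here serve type is a common cause — it drives both which player a case falls under and the outcome. The crude comparison mixes populations; the stratum-specific rates are the causally relevant ones.
Standardising Chen to the population serve type mix: 0.577·721/1594 + 0.423·42/206 = 0.347.

0.35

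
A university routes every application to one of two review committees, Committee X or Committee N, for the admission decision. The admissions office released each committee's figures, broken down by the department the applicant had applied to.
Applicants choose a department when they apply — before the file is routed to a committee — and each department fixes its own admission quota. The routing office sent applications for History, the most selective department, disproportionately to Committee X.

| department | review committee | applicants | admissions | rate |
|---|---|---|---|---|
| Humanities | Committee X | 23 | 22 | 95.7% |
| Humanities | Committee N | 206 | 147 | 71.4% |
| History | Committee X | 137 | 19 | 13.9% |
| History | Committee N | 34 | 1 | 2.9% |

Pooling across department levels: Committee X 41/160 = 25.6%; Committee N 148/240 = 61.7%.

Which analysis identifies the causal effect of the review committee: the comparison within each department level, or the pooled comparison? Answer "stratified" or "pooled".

stratified

Committee X is higher inside every department stratum but Committee N is higher in aggregate. Whether to stratify depends on how department relates to the review committee.
Nothing the review committee does changes department; the imbalance is an allocation artefact. With department also predicting the outcome, the pooled figure is confounded, and the within-stratum comparison is the causal one.
Within each level — Humanities: 95.7% vs 71.4%; History: 13.9% vs 2.9% — Committee X is higher every time.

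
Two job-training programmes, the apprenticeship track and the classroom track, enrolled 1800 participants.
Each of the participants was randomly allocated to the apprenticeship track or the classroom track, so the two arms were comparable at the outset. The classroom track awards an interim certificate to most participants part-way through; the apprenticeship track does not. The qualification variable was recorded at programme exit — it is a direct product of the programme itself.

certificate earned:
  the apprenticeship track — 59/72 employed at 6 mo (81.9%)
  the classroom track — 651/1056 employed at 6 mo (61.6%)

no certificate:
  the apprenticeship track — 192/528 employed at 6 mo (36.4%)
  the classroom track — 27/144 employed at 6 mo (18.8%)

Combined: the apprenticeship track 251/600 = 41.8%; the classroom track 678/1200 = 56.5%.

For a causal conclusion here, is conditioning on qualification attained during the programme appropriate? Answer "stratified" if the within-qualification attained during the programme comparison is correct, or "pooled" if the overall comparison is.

pooled

Qualification attained during the programme lies on the pathway programme → qualification attained during the programme → outcome, so adjusting for it blocks the indirect effect. For the total causal effect of programme, use the unadjusted pooled rates.
Pooled: the apprenticeship track 41.8% vs the classroom track 56.5%; the classroom track is higher overall.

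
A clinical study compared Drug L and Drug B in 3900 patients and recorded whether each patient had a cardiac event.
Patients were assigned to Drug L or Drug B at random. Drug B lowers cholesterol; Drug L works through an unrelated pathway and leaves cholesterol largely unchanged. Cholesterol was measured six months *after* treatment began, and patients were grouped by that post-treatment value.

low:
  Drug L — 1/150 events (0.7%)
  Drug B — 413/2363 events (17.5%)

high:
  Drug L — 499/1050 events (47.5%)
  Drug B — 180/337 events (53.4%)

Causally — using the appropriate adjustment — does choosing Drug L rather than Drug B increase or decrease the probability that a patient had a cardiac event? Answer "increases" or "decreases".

The distribution of cholesterol is itself part of what the drug does — it is an intermediate outcome. Holding it fixed would remove that part of the effect; the total effect is the pooled difference.
Pooled: Drug L 41.7% vs Drug B 22.0%; Drug B is lower overall.

increases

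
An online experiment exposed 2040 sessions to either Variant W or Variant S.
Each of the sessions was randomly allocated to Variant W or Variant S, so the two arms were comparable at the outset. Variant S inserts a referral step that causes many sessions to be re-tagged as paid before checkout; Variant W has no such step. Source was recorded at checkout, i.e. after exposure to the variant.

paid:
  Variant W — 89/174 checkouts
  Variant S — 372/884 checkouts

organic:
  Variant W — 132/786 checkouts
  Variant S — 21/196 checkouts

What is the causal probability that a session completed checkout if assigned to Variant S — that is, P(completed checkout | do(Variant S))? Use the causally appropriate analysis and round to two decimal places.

Traffic source lies on the pathway variant → traffic source → outcome, so adjusting for it blocks the indirect effect. For the total causal effect of variant, use the unadjusted pooled rates.
So P(outcome | do(Variant S)) is just the pooled rate for Variant S: 393/1080 = 0.364.

0.36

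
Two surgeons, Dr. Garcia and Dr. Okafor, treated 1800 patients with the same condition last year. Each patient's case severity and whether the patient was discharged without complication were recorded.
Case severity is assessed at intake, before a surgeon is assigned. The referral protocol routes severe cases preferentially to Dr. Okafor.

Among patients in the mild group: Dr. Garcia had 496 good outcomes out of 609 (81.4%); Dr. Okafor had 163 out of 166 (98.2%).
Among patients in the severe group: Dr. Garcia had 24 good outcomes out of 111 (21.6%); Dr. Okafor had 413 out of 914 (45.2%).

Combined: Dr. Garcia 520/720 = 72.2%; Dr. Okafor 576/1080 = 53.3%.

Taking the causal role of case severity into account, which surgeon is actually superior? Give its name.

Nothing the surgeon does changes case severity; the imbalance is an allocation artefact. With case severity also predicting the outcome, the pooled figure is confounded, and the within-stratum comparison is the causal one.
Within each level — mild: 81.4% vs 98.2%; severe: 21.6% vs 45.2% — Dr. Okafor is higher every time.

Dr. Okafor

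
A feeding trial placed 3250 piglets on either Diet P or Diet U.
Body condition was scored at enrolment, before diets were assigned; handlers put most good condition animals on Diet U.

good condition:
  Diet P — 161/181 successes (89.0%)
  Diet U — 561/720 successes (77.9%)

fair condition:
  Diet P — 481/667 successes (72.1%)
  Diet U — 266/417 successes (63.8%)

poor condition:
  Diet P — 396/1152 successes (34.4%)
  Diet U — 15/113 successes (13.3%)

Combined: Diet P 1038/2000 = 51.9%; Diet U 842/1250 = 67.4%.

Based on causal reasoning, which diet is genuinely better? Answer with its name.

The starting body condition-specific comparison favours Diet P throughout, but the pooled figures favour Diet U. The question is whether to condition on starting body condition.
Starting body condition is set before the diet has any effect — it is not caused by the diet — and it independently drives the outcome. That makes it a confounder, so the causal comparison is within starting body condition levels.
Within each level — good condition: 89.0% vs 77.9%; fair condition: 72.1% vs 63.8%; poor condition: 34.4% vs 13.3% — Diet P is higher every time.

Diet P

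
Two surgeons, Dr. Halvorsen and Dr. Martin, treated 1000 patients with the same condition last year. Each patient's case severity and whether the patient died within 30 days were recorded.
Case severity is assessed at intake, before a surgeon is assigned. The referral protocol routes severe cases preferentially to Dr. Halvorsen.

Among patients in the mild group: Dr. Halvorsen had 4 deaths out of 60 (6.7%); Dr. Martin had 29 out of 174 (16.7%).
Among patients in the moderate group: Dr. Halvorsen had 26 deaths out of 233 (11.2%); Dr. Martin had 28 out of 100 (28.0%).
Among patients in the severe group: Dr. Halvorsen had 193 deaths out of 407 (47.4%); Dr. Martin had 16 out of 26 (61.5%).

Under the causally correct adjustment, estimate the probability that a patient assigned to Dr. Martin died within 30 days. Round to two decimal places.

Case severity is set before the surgeon has any effect — it is not caused by the surgeon — and it independently drives the outcome. That makes it a confounder, so the causal comparison is within case severity levels.
Standardising Dr. Martin to the population case severity mix: 0.234·29/174 + 0.333·28/100 + 0.433·16/26 = 0.399.

0.40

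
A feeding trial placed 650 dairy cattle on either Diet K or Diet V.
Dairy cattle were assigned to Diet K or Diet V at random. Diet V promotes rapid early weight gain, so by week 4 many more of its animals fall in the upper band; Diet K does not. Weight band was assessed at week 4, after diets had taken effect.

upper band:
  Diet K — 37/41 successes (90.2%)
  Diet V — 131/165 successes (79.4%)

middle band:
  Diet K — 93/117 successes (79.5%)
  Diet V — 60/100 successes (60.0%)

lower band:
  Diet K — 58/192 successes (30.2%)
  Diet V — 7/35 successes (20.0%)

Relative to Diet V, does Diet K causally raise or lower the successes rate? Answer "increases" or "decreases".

decreases

The distribution of week-4 weight band is itself part of what the diet does — it is an intermediate outcome. Holding it fixed would remove that part of the effect; the total effect is the pooled difference.
Pooled: Diet K 53.7% vs Diet V 66.0%; Diet V is higher overall.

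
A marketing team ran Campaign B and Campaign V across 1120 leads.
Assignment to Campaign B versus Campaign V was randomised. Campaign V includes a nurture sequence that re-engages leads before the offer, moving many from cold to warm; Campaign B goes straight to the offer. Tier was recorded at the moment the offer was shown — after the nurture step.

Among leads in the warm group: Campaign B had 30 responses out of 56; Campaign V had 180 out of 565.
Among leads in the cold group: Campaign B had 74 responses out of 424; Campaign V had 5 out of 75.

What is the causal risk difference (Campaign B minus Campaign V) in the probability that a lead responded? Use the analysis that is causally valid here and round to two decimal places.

Campaign B is higher inside every engagement tier stratum but Campaign V is higher in aggregate. Whether to stratify depends on how engagement tier relates to the campaign.
The distribution of engagement tier is itself part of what the campaign does — it is an intermediate outcome. Holding it fixed would remove that part of the effect; the total effect is the pooled difference.
The causal difference is the pooled difference: 0.217 − 0.289 = -0.072.

-0.07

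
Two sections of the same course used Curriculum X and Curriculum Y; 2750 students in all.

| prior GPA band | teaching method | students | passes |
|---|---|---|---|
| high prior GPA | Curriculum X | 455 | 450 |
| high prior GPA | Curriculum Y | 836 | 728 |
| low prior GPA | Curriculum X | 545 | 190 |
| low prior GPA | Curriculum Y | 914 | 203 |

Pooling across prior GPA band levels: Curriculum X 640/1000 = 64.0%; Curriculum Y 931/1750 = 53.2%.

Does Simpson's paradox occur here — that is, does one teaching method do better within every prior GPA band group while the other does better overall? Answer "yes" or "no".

no

Within each prior GPA band level (high prior GPA 98.9% vs 87.1%; low prior GPA 34.9% vs 22.2%), Curriculum X has the higher rate every time. Pooled: 64.0% vs 53.2% — Curriculum X has the higher rate overall. They agree.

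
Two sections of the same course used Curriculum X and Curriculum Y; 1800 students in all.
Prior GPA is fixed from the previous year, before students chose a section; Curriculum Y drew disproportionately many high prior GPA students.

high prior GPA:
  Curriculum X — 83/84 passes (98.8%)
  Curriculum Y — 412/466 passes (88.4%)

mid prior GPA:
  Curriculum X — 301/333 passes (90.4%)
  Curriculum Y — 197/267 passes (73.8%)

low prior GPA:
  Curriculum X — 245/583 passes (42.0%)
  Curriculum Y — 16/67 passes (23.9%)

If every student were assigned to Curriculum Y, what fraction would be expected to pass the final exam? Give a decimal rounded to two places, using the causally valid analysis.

0.60

The imbalance in prior GPA band arose from how students were allocated, not from anything the teaching method did; and prior GPA band independently affects the outcome. The pooled gap is confounded — condition on prior GPA band.
Standardising Curriculum Y to the population prior GPA band mix: 0.306·412/466 + 0.333·197/267 + 0.361·16/67 = 0.602.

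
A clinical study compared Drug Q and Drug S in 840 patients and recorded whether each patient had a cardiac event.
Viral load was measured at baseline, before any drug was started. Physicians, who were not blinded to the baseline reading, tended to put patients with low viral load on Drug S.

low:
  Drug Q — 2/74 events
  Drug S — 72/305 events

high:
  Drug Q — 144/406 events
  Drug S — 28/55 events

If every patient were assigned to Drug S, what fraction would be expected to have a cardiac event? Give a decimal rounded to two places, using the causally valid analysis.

0.39

Since viral load is a pre-existing factor (not a product of the drug) and it affects the outcome on its own, it is a confounder. The stratified rates, not the pooled rate, identify the causal effect.
Standardising Drug S to the population viral load mix: 0.451·72/305 + 0.549·28/55 = 0.386.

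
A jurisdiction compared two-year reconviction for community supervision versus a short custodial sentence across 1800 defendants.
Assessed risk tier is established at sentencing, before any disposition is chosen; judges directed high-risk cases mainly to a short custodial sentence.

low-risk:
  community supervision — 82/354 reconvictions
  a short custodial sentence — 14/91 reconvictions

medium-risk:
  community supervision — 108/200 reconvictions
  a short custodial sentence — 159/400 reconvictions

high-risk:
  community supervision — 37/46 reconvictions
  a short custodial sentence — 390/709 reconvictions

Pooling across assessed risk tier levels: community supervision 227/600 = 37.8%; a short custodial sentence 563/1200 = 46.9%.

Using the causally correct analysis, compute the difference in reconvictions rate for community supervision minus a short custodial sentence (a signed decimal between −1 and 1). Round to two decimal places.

Here assessed risk tier is a common cause — it drives both which disposition a case falls under and the outcome. The crude comparison mixes populations; the stratum-specific rates are the causally relevant ones.
Adjusting over the population distribution of assessed risk tier: 0.247·(0.232−0.154) + 0.333·(0.540−0.398) + 0.419·(0.804−0.550) = +0.173.

+0.17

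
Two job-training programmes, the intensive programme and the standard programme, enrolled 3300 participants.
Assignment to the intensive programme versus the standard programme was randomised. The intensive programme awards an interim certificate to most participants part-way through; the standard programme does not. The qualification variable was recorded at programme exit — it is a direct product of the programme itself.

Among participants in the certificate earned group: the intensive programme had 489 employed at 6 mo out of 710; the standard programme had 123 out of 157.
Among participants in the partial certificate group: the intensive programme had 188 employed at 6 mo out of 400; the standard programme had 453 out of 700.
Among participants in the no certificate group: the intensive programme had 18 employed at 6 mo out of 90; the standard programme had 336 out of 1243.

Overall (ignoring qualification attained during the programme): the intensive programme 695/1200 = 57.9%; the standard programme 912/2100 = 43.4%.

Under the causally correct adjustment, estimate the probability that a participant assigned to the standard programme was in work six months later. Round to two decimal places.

Qualification attained during the programme lies on the pathway programme → qualification attained during the programme → outcome, so adjusting for it blocks the indirect effect. For the total causal effect of programme, use the unadjusted pooled rates.
So P(outcome | do(the standard programme)) is just the pooled rate for the standard programme: 912/2100 = 0.434.

0.43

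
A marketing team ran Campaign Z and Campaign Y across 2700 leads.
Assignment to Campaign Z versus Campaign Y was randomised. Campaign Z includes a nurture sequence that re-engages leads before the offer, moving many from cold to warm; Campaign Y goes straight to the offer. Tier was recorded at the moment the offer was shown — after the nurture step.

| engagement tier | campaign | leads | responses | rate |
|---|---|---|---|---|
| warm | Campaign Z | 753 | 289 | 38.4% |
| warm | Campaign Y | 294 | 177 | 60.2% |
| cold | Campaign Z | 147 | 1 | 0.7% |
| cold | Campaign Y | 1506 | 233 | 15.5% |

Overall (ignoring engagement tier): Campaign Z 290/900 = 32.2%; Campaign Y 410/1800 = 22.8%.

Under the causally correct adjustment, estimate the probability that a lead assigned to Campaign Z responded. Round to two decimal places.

The stratified and pooled comparisons disagree (Campaign Y wins within each engagement tier; Campaign Z wins overall), so the answer turns on the causal role of engagement tier.
Engagement tier is recorded after the campaign and is itself shifted by it — it sits on the causal path from campaign to outcome. Conditioning on a mediator would strip out part of the effect we want; the pooled comparison gives the total causal effect.
So P(outcome | do(Campaign Z)) is just the pooled rate for Campaign Z: 290/900 = 0.322.

0.32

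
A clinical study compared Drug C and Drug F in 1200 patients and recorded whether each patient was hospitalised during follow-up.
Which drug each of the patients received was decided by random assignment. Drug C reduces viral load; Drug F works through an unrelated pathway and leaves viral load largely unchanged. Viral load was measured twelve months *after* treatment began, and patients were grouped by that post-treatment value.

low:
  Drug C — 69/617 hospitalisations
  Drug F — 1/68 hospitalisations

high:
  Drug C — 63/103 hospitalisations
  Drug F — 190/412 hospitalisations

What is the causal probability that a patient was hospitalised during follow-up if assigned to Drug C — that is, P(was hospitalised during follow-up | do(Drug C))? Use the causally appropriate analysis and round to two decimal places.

Stratifying would compare drugs among patients the drugs themselves sorted into viral load groups — a form of selection on an intermediate. The unconditioned pooled rates give the total causal effect.
So P(outcome | do(Drug C)) is just the pooled rate for Drug C: 132/720 = 0.183.

0.18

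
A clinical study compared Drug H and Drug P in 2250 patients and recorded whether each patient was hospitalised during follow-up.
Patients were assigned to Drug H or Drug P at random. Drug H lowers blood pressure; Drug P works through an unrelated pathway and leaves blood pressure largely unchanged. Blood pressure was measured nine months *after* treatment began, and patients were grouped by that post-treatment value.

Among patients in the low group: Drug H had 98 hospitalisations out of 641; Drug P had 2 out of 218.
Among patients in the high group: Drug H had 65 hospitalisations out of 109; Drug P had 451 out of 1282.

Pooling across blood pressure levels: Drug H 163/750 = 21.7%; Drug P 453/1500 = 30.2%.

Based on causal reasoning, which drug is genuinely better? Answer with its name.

Drug H

Blood pressure here is a post-treatment variable shaped by the drug; conditioning on it would introduce bias rather than remove it. The overall comparison is the causal one.
Pooled: Drug H 21.7% vs Drug P 30.2%; Drug H is lower overall.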